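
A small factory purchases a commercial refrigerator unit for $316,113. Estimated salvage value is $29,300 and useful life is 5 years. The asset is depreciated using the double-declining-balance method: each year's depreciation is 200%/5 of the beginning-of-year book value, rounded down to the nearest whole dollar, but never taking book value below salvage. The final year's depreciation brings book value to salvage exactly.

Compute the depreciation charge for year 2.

$75,867

Depreciable base = $316,113 − $29,300 = $286,813.
Year 1: ⌊$316,113 × 200%/5⌋ = $126,445. Book value $189,668.
Year 2: ⌊$189,668 × 200%/5⌋ = $75,867. Book value $113,801.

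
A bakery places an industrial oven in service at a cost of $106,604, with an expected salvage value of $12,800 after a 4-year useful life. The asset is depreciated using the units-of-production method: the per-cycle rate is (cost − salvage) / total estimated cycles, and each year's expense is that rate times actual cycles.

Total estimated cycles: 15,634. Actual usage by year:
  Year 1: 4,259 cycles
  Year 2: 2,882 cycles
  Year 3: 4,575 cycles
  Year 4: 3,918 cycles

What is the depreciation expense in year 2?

$17,292

Depreciable base = $106,604 − $12,800 = $93,804.
Rate = $93,804 / 15,634 cycles = $6 per cycle.
Year 1: 4,259 × $6 = $25,554. Book value $81,050.
Year 2: 2,882 × $6 = $17,292. Book value $63,758.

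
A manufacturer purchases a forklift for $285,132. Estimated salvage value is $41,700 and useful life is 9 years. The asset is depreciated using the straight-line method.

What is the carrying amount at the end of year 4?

$176,940

Depreciable base = $285,132 − $41,700 = $243,432.
Annual expense = $243,432 / 9 = $27,048.
End of year 1: book value $258,084.
End of year 2: book value $231,036.
End of year 3: book value $203,988.
End of year 4: book value $176,940.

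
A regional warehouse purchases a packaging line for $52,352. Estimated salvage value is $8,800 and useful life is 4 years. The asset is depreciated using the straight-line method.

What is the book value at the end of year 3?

$19,688

Depreciable base = $52,352 − $8,800 = $43,552.
Annual expense = $43,552 / 4 = $10,888.
End of year 1: book value $41,464.
End of year 2: book value $30,576.
End of year 3: book value $19,688.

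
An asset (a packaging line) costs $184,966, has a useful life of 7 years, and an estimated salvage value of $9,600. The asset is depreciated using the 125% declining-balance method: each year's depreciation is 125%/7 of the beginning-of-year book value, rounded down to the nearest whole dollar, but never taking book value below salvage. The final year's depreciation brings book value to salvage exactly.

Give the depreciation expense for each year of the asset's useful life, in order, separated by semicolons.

$33,029; $27,131; $22,286; $18,307; $15,038; $12,352; $47,223

Depreciable base = $184,966 − $9,600 = $175,366.
Year 1: ⌊$184,966 × 125%/7⌋ = $33,029. Book value $151,937.
Year 2: ⌊$151,937 × 125%/7⌋ = $27,131. Book value $124,806.
Year 3: ⌊$124,806 × 125%/7⌋ = $22,286. Book value $102,520.
Year 4: ⌊$102,520 × 125%/7⌋ = $18,307. Book value $84,213.
Year 5: ⌊$84,213 × 125%/7⌋ = $15,038. Book value $69,175.
Year 6: ⌊$69,175 × 125%/7⌋ = $12,352. Book value $56,823.
Year 7 (final): $56,823 − $9,600 = $47,223. Book value $9,600.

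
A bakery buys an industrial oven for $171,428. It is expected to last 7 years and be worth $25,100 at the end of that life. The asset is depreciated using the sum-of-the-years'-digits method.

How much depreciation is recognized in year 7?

$5,226

Depreciable base = $171,428 − $25,100 = $146,328.
Sum of the years' digits = 7+6+5+4+3+2+1 = 28.
Year 1: $146,328 × 7/28 = $36,582. Book value $134,846.
Year 2: $146,328 × 6/28 = $31,356. Book value $103,490.
Year 3: $146,328 × 5/28 = $26,130. Book value $77,360.
Year 4: $146,328 × 4/28 = $20,904. Book value $56,456.
Year 5: $146,328 × 3/28 = $15,678. Book value $40,778.
Year 6: $146,328 × 2/28 = $10,452. Book value $30,326.
Year 7: $146,328 × 1/28 = $5,226. Book value $25,100.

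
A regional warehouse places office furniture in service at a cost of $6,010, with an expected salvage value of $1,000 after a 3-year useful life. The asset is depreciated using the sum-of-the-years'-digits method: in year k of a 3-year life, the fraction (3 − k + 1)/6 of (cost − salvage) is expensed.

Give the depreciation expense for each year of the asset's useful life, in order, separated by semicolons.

Depreciable base = $6,010 − $1,000 = $5,010.
Sum of the years' digits = 3+2+1 = 6.
Year 1: $5,010 × 3/6 = $2,505. Book value $3,505.
Year 2: $5,010 × 2/6 = $1,670. Book value $1,835.
Year 3: $5,010 × 1/6 = $835. Book value $1,000.

$2,505; $1,670; $835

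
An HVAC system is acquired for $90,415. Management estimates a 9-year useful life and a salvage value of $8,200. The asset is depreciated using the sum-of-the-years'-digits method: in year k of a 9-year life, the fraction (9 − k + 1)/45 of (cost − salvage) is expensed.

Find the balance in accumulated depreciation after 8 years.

$80,388

Depreciable base = $90,415 − $8,200 = $82,215.
Sum of the years' digits = 9+8+7+6+5+4+3+2+1 = 45.
Year 1: $82,215 × 9/45 = $16,443. Book value $73,972.
Year 2: $82,215 × 8/45 = $14,616. Book value $59,356.
Year 3: $82,215 × 7/45 = $12,789. Book value $46,567.
Year 4: $82,215 × 6/45 = $10,962. Book value $35,605.
Year 5: $82,215 × 5/45 = $9,135. Book value $26,470.
Year 6: $82,215 × 4/45 = $7,308. Book value $19,162.
Year 7: $82,215 × 3/45 = $5,481. Book value $13,681.
Year 8: $82,215 × 2/45 = $3,654. Book value $10,027.
Accumulated through year 8 = $90,415 − $10,027 = $80,388.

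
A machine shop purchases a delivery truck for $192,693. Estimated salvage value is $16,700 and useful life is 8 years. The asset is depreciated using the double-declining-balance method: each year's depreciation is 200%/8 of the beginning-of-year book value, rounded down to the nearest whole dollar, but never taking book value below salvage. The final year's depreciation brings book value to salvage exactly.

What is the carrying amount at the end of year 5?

$45,728

Depreciable base = $192,693 − $16,700 = $175,993.
Year 1: ⌊$192,693 × 200%/8⌋ = $48,173. Book value $144,520.
Year 2: ⌊$144,520 × 200%/8⌋ = $36,130. Book value $108,390.
Year 3: ⌊$108,390 × 200%/8⌋ = $27,097. Book value $81,293.
Year 4: ⌊$81,293 × 200%/8⌋ = $20,323. Book value $60,970.
Year 5: ⌊$60,970 × 200%/8⌋ = $15,242. Book value $45,728.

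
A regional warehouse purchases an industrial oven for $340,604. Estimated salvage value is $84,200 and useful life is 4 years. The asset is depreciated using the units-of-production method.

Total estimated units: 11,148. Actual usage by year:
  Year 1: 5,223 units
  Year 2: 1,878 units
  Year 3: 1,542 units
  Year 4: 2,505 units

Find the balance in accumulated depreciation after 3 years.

$198,789

Depreciable base = $340,604 − $84,200 = $256,404.
Rate = $256,404 / 11,148 units = $23 per unit.
Year 1: 5,223 × $23 = $120,129. Book value $220,475.
Year 2: 1,878 × $23 = $43,194. Book value $177,281.
Year 3: 1,542 × $23 = $35,466. Book value $141,815.
Accumulated through year 3 = $340,604 − $141,815 = $198,789.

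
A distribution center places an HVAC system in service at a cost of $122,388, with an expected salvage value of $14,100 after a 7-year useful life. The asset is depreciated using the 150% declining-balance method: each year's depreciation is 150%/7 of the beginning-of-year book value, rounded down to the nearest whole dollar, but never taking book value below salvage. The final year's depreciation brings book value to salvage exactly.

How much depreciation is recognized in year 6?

Depreciable base = $122,388 − $14,100 = $108,288.
Year 1: ⌊$122,388 × 150%/7⌋ = $26,226. Book value $96,162.
Year 2: ⌊$96,162 × 150%/7⌋ = $20,606. Book value $75,556.
Year 3: ⌊$75,556 × 150%/7⌋ = $16,190. Book value $59,366.
Year 4: ⌊$59,366 × 150%/7⌋ = $12,721. Book value $46,645.
Year 5: ⌊$46,645 × 150%/7⌋ = $9,995. Book value $36,650.
Year 6: ⌊$36,650 × 150%/7⌋ = $7,853. Book value $28,797.

$7,853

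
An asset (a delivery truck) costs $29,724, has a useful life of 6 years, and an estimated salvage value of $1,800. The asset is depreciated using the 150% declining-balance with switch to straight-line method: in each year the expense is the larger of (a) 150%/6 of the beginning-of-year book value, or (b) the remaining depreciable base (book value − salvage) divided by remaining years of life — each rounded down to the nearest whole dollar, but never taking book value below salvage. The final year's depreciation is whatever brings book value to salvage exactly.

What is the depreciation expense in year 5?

$3,580

Depreciable base = $29,724 − $1,800 = $27,924.
Year 1: DB = ⌊$29,724 × 150%/6⌋ = $7,431; SL = ⌊$27,924/6⌋ = $4,654 → take DB $7,431. Book value $22,293.
Year 2: DB = ⌊$22,293 × 150%/6⌋ = $5,573; SL = ⌊$20,493/5⌋ = $4,098 → take DB $5,573. Book value $16,720.
Year 3: DB = ⌊$16,720 × 150%/6⌋ = $4,180; SL = ⌊$14,920/4⌋ = $3,730 → take DB $4,180. Book value $12,540.
Year 4: DB = ⌊$12,540 × 150%/6⌋ = $3,135; SL = ⌊$10,740/3⌋ = $3,580 → take SL $3,580. Book value $8,960.
Year 5: DB = ⌊$8,960 × 150%/6⌋ = $2,240; SL = ⌊$7,160/2⌋ = $3,580 → take SL $3,580. Book value $5,380.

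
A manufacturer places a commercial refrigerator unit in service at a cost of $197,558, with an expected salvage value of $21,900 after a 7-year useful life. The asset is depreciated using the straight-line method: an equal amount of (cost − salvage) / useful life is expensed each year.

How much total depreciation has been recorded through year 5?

Depreciable base = $197,558 − $21,900 = $175,658.
Annual expense = $175,658 / 7 = $25,094.
End of year 1: book value $172,464.
End of year 2: book value $147,370.
End of year 3: book value $122,276.
End of year 4: book value $97,182.
End of year 5: book value $72,088.
Accumulated through year 5 = $197,558 − $72,088 = $125,470.

$125,470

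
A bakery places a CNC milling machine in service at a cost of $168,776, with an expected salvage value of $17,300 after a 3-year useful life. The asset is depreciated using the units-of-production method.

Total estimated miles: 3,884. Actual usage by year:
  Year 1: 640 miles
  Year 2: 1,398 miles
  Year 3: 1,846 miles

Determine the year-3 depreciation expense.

Depreciable base = $168,776 − $17,300 = $151,476.
Rate = $151,476 / 3,884 miles = $39 per mile.
Year 1: 640 × $39 = $24,960. Book value $143,816.
Year 2: 1,398 × $39 = $54,522. Book value $89,294.
Year 3: 1,846 × $39 = $71,994. Book value $17,300.

$71,994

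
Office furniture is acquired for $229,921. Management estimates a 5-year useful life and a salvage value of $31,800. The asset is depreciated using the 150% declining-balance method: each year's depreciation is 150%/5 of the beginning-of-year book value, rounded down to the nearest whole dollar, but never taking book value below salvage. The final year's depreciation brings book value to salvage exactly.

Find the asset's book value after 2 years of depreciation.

Depreciable base = $229,921 − $31,800 = $198,121.
Year 1: ⌊$229,921 × 150%/5⌋ = $68,976. Book value $160,945.
Year 2: ⌊$160,945 × 150%/5⌋ = $48,283. Book value $112,662.

$112,662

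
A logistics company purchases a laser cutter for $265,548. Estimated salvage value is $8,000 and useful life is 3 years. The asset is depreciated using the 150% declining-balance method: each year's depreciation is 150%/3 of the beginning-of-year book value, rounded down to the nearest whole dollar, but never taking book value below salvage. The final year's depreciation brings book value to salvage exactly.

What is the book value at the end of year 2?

$66,387

Depreciable base = $265,548 − $8,000 = $257,548.
Year 1: ⌊$265,548 × 150%/3⌋ = $132,774. Book value $132,774.
Year 2: ⌊$132,774 × 150%/3⌋ = $66,387. Book value $66,387.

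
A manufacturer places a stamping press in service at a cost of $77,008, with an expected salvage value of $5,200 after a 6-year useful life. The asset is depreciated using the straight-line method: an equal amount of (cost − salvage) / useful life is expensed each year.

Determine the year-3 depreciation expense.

Depreciable base = $77,008 − $5,200 = $71,808.
Annual expense = $71,808 / 6 = $11,968.

$11,968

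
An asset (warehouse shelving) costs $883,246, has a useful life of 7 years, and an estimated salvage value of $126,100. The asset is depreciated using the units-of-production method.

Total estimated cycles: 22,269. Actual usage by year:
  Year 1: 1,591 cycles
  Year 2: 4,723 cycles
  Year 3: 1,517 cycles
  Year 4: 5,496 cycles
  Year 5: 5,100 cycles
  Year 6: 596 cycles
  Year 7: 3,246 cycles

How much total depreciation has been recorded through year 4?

$453,118

Depreciable base = $883,246 − $126,100 = $757,146.
Rate = $757,146 / 22,269 cycles = $34 per cycle.
Year 1: 1,591 × $34 = $54,094. Book value $829,152.
Year 2: 4,723 × $34 = $160,582. Book value $668,570.
Year 3: 1,517 × $34 = $51,578. Book value $616,992.
Year 4: 5,496 × $34 = $186,864. Book value $430,128.
Accumulated through year 4 = $883,246 − $430,128 = $453,118.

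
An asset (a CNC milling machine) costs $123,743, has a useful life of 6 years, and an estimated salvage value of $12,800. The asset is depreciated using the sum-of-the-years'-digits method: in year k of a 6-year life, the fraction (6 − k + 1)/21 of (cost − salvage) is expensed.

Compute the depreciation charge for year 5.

Depreciable base = $123,743 − $12,800 = $110,943.
Sum of the years' digits = 6+5+4+3+2+1 = 21.
Year 1: $110,943 × 6/21 = $31,698. Book value $92,045.
Year 2: $110,943 × 5/21 = $26,415. Book value $65,630.
Year 3: $110,943 × 4/21 = $21,132. Book value $44,498.
Year 4: $110,943 × 3/21 = $15,849. Book value $28,649.
Year 5: $110,943 × 2/21 = $10,566. Book value $18,083.

$10,566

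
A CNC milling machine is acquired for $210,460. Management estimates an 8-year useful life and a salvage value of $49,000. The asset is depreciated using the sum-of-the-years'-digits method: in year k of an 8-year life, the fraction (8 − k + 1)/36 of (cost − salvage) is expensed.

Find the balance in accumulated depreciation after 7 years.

$156,975

Depreciable base = $210,460 − $49,000 = $161,460.
Sum of the years' digits = 8+7+6+5+4+3+2+1 = 36.
Year 1: $161,460 × 8/36 = $35,880. Book value $174,580.
Year 2: $161,460 × 7/36 = $31,395. Book value $143,185.
Year 3: $161,460 × 6/36 = $26,910. Book value $116,275.
Year 4: $161,460 × 5/36 = $22,425. Book value $93,850.
Year 5: $161,460 × 4/36 = $17,940. Book value $75,910.
Year 6: $161,460 × 3/36 = $13,455. Book value $62,455.
Year 7: $161,460 × 2/36 = $8,970. Book value $53,485.
Accumulated through year 7 = $210,460 − $53,485 = $156,975.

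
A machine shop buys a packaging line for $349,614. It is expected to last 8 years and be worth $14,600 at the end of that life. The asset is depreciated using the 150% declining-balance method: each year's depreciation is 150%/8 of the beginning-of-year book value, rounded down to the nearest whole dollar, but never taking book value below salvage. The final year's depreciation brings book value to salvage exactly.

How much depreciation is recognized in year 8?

$67,127

Depreciable base = $349,614 − $14,600 = $335,014.
Year 1: ⌊$349,614 × 150%/8⌋ = $65,552. Book value $284,062.
Year 2: ⌊$284,062 × 150%/8⌋ = $53,261. Book value $230,801.
Year 3: ⌊$230,801 × 150%/8⌋ = $43,275. Book value $187,526.
Year 4: ⌊$187,526 × 150%/8⌋ = $35,161. Book value $152,365.
Year 5: ⌊$152,365 × 150%/8⌋ = $28,568. Book value $123,797.
Year 6: ⌊$123,797 × 150%/8⌋ = $23,211. Book value $100,586.
Year 7: ⌊$100,586 × 150%/8⌋ = $18,859. Book value $81,727.
Year 8 (final): $81,727 − $14,600 = $67,127. Book value $14,600.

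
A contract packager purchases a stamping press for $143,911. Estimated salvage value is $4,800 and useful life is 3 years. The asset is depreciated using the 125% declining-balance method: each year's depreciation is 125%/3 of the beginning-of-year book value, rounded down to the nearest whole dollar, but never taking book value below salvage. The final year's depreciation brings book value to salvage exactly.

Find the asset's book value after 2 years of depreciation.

Depreciable base = $143,911 − $4,800 = $139,111.
Year 1: ⌊$143,911 × 125%/3⌋ = $59,962. Book value $83,949.
Year 2: ⌊$83,949 × 125%/3⌋ = $34,978. Book value $48,971.

$48,971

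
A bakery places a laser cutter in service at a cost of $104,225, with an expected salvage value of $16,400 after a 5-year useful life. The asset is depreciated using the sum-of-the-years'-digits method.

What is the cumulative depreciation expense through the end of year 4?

Depreciable base = $104,225 − $16,400 = $87,825.
Sum of the years' digits = 5+4+3+2+1 = 15.
Year 1: $87,825 × 5/15 = $29,275. Book value $74,950.
Year 2: $87,825 × 4/15 = $23,420. Book value $51,530.
Year 3: $87,825 × 3/15 = $17,565. Book value $33,965.
Year 4: $87,825 × 2/15 = $11,710. Book value $22,255.
Accumulated through year 4 = $104,225 − $22,255 = $81,970.

$81,970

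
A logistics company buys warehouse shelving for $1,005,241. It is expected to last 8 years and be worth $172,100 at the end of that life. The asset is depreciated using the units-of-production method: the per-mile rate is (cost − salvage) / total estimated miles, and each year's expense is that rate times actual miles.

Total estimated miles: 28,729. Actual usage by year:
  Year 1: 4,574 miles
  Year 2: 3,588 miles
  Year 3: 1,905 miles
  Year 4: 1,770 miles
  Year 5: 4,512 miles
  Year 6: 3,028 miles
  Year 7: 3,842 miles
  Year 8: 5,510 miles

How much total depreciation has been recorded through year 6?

Depreciable base = $1,005,241 − $172,100 = $833,141.
Rate = $833,141 / 28,729 miles = $29 per mile.
Year 1: 4,574 × $29 = $132,646. Book value $872,595.
Year 2: 3,588 × $29 = $104,052. Book value $768,543.
Year 3: 1,905 × $29 = $55,245. Book value $713,298.
Year 4: 1,770 × $29 = $51,330. Book value $661,968.
Year 5: 4,512 × $29 = $130,848. Book value $531,120.
Year 6: 3,028 × $29 = $87,812. Book value $443,308.
Accumulated through year 6 = $1,005,241 − $443,308 = $561,933.

$561,933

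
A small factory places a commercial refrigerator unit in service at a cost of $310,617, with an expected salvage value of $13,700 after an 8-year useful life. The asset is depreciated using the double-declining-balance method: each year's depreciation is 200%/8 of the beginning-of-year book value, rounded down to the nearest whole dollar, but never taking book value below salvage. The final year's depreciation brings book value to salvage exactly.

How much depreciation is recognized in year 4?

Depreciable base = $310,617 − $13,700 = $296,917.
Year 1: ⌊$310,617 × 200%/8⌋ = $77,654. Book value $232,963.
Year 2: ⌊$232,963 × 200%/8⌋ = $58,240. Book value $174,723.
Year 3: ⌊$174,723 × 200%/8⌋ = $43,680. Book value $131,043.
Year 4: ⌊$131,043 × 200%/8⌋ = $32,760. Book value $98,283.

$32,760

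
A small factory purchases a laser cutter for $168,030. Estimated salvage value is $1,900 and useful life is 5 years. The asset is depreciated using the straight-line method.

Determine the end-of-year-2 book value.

$101,578

Depreciable base = $168,030 − $1,900 = $166,130.
Annual expense = $166,130 / 5 = $33,226.
End of year 1: book value $134,804.
End of year 2: book value $101,578.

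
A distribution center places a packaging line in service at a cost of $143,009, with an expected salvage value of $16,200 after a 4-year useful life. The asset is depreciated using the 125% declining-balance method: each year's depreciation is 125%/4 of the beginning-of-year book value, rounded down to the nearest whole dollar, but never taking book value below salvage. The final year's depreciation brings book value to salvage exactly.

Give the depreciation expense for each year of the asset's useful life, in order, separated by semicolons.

$44,690; $30,724; $21,123; $30,272

Depreciable base = $143,009 − $16,200 = $126,809.
Year 1: ⌊$143,009 × 125%/4⌋ = $44,690. Book value $98,319.
Year 2: ⌊$98,319 × 125%/4⌋ = $30,724. Book value $67,595.
Year 3: ⌊$67,595 × 125%/4⌋ = $21,123. Book value $46,472.
Year 4 (final): $46,472 − $16,200 = $30,272. Book value $16,200.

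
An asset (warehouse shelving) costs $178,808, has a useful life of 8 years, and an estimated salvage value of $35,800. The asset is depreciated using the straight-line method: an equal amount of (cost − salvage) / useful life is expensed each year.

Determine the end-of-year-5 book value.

Depreciable base = $178,808 − $35,800 = $143,008.
Annual expense = $143,008 / 8 = $17,876.
End of year 1: book value $160,932.
End of year 2: book value $143,056.
End of year 3: book value $125,180.
End of year 4: book value $107,304.
End of year 5: book value $89,428.

$89,428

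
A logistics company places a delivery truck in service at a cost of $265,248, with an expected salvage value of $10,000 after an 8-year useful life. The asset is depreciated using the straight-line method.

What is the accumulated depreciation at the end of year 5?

$159,530

Depreciable base = $265,248 − $10,000 = $255,248.
Annual expense = $255,248 / 8 = $31,906.
End of year 1: book value $233,342.
End of year 2: book value $201,436.
End of year 3: book value $169,530.
End of year 4: book value $137,624.
End of year 5: book value $105,718.
Accumulated through year 5 = $265,248 − $105,718 = $159,530.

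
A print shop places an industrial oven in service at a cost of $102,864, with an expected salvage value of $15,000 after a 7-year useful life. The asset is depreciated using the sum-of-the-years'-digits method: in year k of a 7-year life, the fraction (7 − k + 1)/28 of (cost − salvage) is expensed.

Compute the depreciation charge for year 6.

Depreciable base = $102,864 − $15,000 = $87,864.
Sum of the years' digits = 7+6+5+4+3+2+1 = 28.
Year 1: $87,864 × 7/28 = $21,966. Book value $80,898.
Year 2: $87,864 × 6/28 = $18,828. Book value $62,070.
Year 3: $87,864 × 5/28 = $15,690. Book value $46,380.
Year 4: $87,864 × 4/28 = $12,552. Book value $33,828.
Year 5: $87,864 × 3/28 = $9,414. Book value $24,414.
Year 6: $87,864 × 2/28 = $6,276. Book value $18,138.

$6,276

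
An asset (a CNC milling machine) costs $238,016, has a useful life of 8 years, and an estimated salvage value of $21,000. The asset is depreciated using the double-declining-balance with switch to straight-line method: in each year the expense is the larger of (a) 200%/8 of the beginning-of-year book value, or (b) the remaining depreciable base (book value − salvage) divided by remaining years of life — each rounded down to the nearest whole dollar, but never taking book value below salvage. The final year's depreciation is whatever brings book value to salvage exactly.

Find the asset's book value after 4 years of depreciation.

Depreciable base = $238,016 − $21,000 = $217,016.
Year 1: DB = ⌊$238,016 × 200%/8⌋ = $59,504; SL = ⌊$217,016/8⌋ = $27,127 → take DB $59,504. Book value $178,512.
Year 2: DB = ⌊$178,512 × 200%/8⌋ = $44,628; SL = ⌊$157,512/7⌋ = $22,501 → take DB $44,628. Book value $133,884.
Year 3: DB = ⌊$133,884 × 200%/8⌋ = $33,471; SL = ⌊$112,884/6⌋ = $18,814 → take DB $33,471. Book value $100,413.
Year 4: DB = ⌊$100,413 × 200%/8⌋ = $25,103; SL = ⌊$79,413/5⌋ = $15,882 → take DB $25,103. Book value $75,310.

$75,310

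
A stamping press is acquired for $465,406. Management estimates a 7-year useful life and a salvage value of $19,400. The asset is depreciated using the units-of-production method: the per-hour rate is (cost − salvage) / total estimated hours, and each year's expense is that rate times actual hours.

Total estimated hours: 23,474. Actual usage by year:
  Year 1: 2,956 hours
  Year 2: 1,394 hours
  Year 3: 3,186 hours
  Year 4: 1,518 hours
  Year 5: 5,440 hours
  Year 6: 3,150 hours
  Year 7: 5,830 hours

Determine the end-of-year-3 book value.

Depreciable base = $465,406 − $19,400 = $446,006.
Rate = $446,006 / 23,474 hours = $19 per hour.
Year 1: 2,956 × $19 = $56,164. Book value $409,242.
Year 2: 1,394 × $19 = $26,486. Book value $382,756.
Year 3: 3,186 × $19 = $60,534. Book value $322,222.

$322,222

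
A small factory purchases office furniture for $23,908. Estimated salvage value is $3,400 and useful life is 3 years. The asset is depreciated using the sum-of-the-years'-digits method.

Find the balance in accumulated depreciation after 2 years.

Depreciable base = $23,908 − $3,400 = $20,508.
Sum of the years' digits = 3+2+1 = 6.
Year 1: $20,508 × 3/6 = $10,254. Book value $13,654.
Year 2: $20,508 × 2/6 = $6,836. Book value $6,818.
Accumulated through year 2 = $23,908 − $6,818 = $17,090.

$17,090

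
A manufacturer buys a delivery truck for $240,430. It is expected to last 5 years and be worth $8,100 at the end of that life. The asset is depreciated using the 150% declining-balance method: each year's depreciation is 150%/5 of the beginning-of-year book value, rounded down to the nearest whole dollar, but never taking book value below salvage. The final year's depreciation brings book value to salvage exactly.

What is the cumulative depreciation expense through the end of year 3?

$157,962

Depreciable base = $240,430 − $8,100 = $232,330.
Year 1: ⌊$240,430 × 150%/5⌋ = $72,129. Book value $168,301.
Year 2: ⌊$168,301 × 150%/5⌋ = $50,490. Book value $117,811.
Year 3: ⌊$117,811 × 150%/5⌋ = $35,343. Book value $82,468.
Accumulated through year 3 = $240,430 − $82,468 = $157,962.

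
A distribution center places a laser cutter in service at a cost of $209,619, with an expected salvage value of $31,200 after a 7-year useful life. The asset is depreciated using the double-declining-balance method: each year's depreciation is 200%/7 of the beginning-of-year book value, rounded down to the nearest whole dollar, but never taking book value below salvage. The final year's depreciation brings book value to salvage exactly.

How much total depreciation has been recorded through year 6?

Depreciable base = $209,619 − $31,200 = $178,419.
Year 1: ⌊$209,619 × 200%/7⌋ = $59,891. Book value $149,728.
Year 2: ⌊$149,728 × 200%/7⌋ = $42,779. Book value $106,949.
Year 3: ⌊$106,949 × 200%/7⌋ = $30,556. Book value $76,393.
Year 4: ⌊$76,393 × 200%/7⌋ = $21,826. Book value $54,567.
Year 5: ⌊$54,567 × 200%/7⌋ = $15,590. Book value $38,977.
Year 6: ⌊$38,977 × 200%/7⌋ = $11,136, capped at $7,777. Book value $31,200.
Accumulated through year 6 = $209,619 − $31,200 = $178,419.

$178,419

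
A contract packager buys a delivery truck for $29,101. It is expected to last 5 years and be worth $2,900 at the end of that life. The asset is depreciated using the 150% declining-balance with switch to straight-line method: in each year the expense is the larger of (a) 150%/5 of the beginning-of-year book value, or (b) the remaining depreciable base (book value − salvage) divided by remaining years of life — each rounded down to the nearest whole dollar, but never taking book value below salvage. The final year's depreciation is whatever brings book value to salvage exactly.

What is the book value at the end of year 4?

$6,441

Depreciable base = $29,101 − $2,900 = $26,201.
Year 1: DB = ⌊$29,101 × 150%/5⌋ = $8,730; SL = ⌊$26,201/5⌋ = $5,240 → take DB $8,730. Book value $20,371.
Year 2: DB = ⌊$20,371 × 150%/5⌋ = $6,111; SL = ⌊$17,471/4⌋ = $4,367 → take DB $6,111. Book value $14,260.
Year 3: DB = ⌊$14,260 × 150%/5⌋ = $4,278; SL = ⌊$11,360/3⌋ = $3,786 → take DB $4,278. Book value $9,982.
Year 4: DB = ⌊$9,982 × 150%/5⌋ = $2,994; SL = ⌊$7,082/2⌋ = $3,541 → take SL $3,541. Book value $6,441.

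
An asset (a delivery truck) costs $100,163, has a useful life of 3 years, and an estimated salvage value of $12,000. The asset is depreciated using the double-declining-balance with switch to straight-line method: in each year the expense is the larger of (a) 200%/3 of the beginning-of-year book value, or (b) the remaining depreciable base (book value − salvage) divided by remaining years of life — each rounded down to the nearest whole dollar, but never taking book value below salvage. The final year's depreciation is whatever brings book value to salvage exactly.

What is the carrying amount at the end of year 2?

Depreciable base = $100,163 − $12,000 = $88,163.
Year 1: DB = ⌊$100,163 × 200%/3⌋ = $66,775; SL = ⌊$88,163/3⌋ = $29,387 → take DB $66,775. Book value $33,388.
Year 2: DB = ⌊$33,388 × 200%/3⌋ = $22,258; SL = ⌊$21,388/2⌋ = $10,694 → take DB $22,258, capped at $21,388. Book value $12,000.

$12,000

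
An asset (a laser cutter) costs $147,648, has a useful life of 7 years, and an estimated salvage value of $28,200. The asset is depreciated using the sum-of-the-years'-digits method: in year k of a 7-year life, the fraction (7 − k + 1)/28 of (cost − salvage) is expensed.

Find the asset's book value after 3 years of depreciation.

$70,860

Depreciable base = $147,648 − $28,200 = $119,448.
Sum of the years' digits = 7+6+5+4+3+2+1 = 28.
Year 1: $119,448 × 7/28 = $29,862. Book value $117,786.
Year 2: $119,448 × 6/28 = $25,596. Book value $92,190.
Year 3: $119,448 × 5/28 = $21,330. Book value $70,860.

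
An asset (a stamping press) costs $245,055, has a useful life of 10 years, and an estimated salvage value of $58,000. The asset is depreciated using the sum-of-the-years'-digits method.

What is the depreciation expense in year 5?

Depreciable base = $245,055 − $58,000 = $187,055.
Sum of the years' digits = 10+9+8+7+6+5+4+3+2+1 = 55.
Year 1: $187,055 × 10/55 = $34,010. Book value $211,045.
Year 2: $187,055 × 9/55 = $30,609. Book value $180,436.
Year 3: $187,055 × 8/55 = $27,208. Book value $153,228.
Year 4: $187,055 × 7/55 = $23,807. Book value $129,421.
Year 5: $187,055 × 6/55 = $20,406. Book value $109,015.

$20,406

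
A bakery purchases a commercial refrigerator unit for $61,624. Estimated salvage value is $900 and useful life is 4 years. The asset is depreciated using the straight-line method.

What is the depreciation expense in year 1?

$15,181

Depreciable base = $61,624 − $900 = $60,724.
Annual expense = $60,724 / 4 = $15,181.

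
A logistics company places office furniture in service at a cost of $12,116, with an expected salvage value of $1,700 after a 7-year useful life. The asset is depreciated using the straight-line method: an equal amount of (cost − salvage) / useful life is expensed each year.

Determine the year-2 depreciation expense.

Depreciable base = $12,116 − $1,700 = $10,416.
Annual expense = $10,416 / 7 = $1,488.

$1,488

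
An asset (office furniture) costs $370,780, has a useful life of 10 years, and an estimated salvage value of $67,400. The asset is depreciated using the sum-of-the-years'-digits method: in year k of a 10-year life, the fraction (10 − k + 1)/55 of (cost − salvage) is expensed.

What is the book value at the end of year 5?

$150,140

Depreciable base = $370,780 − $67,400 = $303,380.
Sum of the years' digits = 10+9+8+7+6+5+4+3+2+1 = 55.
Year 1: $303,380 × 10/55 = $55,160. Book value $315,620.
Year 2: $303,380 × 9/55 = $49,644. Book value $265,976.
Year 3: $303,380 × 8/55 = $44,128. Book value $221,848.
Year 4: $303,380 × 7/55 = $38,612. Book value $183,236.
Year 5: $303,380 × 6/55 = $33,096. Book value $150,140.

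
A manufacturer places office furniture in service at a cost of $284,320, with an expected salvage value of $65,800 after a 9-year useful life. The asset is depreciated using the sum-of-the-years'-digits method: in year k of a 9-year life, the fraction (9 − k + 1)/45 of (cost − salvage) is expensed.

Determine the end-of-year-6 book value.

$94,936

Depreciable base = $284,320 − $65,800 = $218,520.
Sum of the years' digits = 9+8+7+6+5+4+3+2+1 = 45.
Year 1: $218,520 × 9/45 = $43,704. Book value $240,616.
Year 2: $218,520 × 8/45 = $38,848. Book value $201,768.
Year 3: $218,520 × 7/45 = $33,992. Book value $167,776.
Year 4: $218,520 × 6/45 = $29,136. Book value $138,640.
Year 5: $218,520 × 5/45 = $24,280. Book value $114,360.
Year 6: $218,520 × 4/45 = $19,424. Book value $94,936.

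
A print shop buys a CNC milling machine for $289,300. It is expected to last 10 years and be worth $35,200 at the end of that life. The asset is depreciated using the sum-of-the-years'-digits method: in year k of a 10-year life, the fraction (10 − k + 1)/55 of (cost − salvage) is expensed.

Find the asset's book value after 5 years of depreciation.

Depreciable base = $289,300 − $35,200 = $254,100.
Sum of the years' digits = 10+9+8+7+6+5+4+3+2+1 = 55.
Year 1: $254,100 × 10/55 = $46,200. Book value $243,100.
Year 2: $254,100 × 9/55 = $41,580. Book value $201,520.
Year 3: $254,100 × 8/55 = $36,960. Book value $164,560.
Year 4: $254,100 × 7/55 = $32,340. Book value $132,220.
Year 5: $254,100 × 6/55 = $27,720. Book value $104,500.

$104,500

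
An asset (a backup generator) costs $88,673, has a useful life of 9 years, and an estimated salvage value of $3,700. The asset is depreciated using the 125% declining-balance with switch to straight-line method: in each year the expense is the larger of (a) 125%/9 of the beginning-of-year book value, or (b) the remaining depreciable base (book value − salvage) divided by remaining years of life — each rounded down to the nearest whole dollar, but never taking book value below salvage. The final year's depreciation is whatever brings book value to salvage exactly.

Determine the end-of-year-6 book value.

Depreciable base = $88,673 − $3,700 = $84,973.
Year 1: DB = ⌊$88,673 × 125%/9⌋ = $12,315; SL = ⌊$84,973/9⌋ = $9,441 → take DB $12,315. Book value $76,358.
Year 2: DB = ⌊$76,358 × 125%/9⌋ = $10,605; SL = ⌊$72,658/8⌋ = $9,082 → take DB $10,605. Book value $65,753.
Year 3: DB = ⌊$65,753 × 125%/9⌋ = $9,132; SL = ⌊$62,053/7⌋ = $8,864 → take DB $9,132. Book value $56,621.
Year 4: DB = ⌊$56,621 × 125%/9⌋ = $7,864; SL = ⌊$52,921/6⌋ = $8,820 → take SL $8,820. Book value $47,801.
Year 5: DB = ⌊$47,801 × 125%/9⌋ = $6,639; SL = ⌊$44,101/5⌋ = $8,820 → take SL $8,820. Book value $38,981.
Year 6: DB = ⌊$38,981 × 125%/9⌋ = $5,414; SL = ⌊$35,281/4⌋ = $8,820 → take SL $8,820. Book value $30,161.

$30,161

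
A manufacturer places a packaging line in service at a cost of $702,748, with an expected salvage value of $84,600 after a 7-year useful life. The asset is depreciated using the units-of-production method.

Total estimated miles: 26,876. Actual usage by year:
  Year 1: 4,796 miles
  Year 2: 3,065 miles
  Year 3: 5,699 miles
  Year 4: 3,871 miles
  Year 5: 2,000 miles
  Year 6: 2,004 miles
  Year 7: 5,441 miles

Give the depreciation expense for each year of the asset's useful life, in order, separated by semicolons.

$110,308; $70,495; $131,077; $89,033; $46,000; $46,092; $125,143

Depreciable base = $702,748 − $84,600 = $618,148.
Rate = $618,148 / 26,876 miles = $23 per mile.
Year 1: 4,796 × $23 = $110,308. Book value $592,440.
Year 2: 3,065 × $23 = $70,495. Book value $521,945.
Year 3: 5,699 × $23 = $131,077. Book value $390,868.
Year 4: 3,871 × $23 = $89,033. Book value $301,835.
Year 5: 2,000 × $23 = $46,000. Book value $255,835.
Year 6: 2,004 × $23 = $46,092. Book value $209,743.
Year 7: 5,441 × $23 = $125,143. Book value $84,600.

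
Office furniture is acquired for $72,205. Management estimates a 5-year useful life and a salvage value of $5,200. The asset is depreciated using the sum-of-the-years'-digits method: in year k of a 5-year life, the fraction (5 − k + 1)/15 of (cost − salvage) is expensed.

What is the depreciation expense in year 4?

Depreciable base = $72,205 − $5,200 = $67,005.
Sum of the years' digits = 5+4+3+2+1 = 15.
Year 1: $67,005 × 5/15 = $22,335. Book value $49,870.
Year 2: $67,005 × 4/15 = $17,868. Book value $32,002.
Year 3: $67,005 × 3/15 = $13,401. Book value $18,601.
Year 4: $67,005 × 2/15 = $8,934. Book value $9,667.

$8,934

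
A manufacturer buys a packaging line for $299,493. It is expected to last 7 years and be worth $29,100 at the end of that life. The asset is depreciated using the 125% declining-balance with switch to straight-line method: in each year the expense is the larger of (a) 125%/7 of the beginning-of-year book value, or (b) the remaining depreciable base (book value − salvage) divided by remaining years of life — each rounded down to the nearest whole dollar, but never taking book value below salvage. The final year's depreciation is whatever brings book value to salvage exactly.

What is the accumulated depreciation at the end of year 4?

$167,720

Depreciable base = $299,493 − $29,100 = $270,393.
Year 1: DB = ⌊$299,493 × 125%/7⌋ = $53,480; SL = ⌊$270,393/7⌋ = $38,627 → take DB $53,480. Book value $246,013.
Year 2: DB = ⌊$246,013 × 125%/7⌋ = $43,930; SL = ⌊$216,913/6⌋ = $36,152 → take DB $43,930. Book value $202,083.
Year 3: DB = ⌊$202,083 × 125%/7⌋ = $36,086; SL = ⌊$172,983/5⌋ = $34,596 → take DB $36,086. Book value $165,997.
Year 4: DB = ⌊$165,997 × 125%/7⌋ = $29,642; SL = ⌊$136,897/4⌋ = $34,224 → take SL $34,224. Book value $131,773.
Accumulated through year 4 = $299,493 − $131,773 = $167,720.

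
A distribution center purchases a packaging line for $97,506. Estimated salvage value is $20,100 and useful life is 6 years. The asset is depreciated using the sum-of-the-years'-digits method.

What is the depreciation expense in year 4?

Depreciable base = $97,506 − $20,100 = $77,406.
Sum of the years' digits = 6+5+4+3+2+1 = 21.
Year 1: $77,406 × 6/21 = $22,116. Book value $75,390.
Year 2: $77,406 × 5/21 = $18,430. Book value $56,960.
Year 3: $77,406 × 4/21 = $14,744. Book value $42,216.
Year 4: $77,406 × 3/21 = $11,058. Book value $31,158.

$11,058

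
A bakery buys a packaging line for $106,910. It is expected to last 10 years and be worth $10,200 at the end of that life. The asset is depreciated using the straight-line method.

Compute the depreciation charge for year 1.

$9,671

Depreciable base = $106,910 − $10,200 = $96,710.
Annual expense = $96,710 / 10 = $9,671.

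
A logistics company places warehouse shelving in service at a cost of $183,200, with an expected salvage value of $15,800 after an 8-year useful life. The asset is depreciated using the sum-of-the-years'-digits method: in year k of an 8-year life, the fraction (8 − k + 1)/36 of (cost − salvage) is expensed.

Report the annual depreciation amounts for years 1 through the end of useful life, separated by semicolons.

$37,200; $32,550; $27,900; $23,250; $18,600; $13,950; $9,300; $4,650

Depreciable base = $183,200 − $15,800 = $167,400.
Sum of the years' digits = 8+7+6+5+4+3+2+1 = 36.
Year 1: $167,400 × 8/36 = $37,200. Book value $146,000.
Year 2: $167,400 × 7/36 = $32,550. Book value $113,450.
Year 3: $167,400 × 6/36 = $27,900. Book value $85,550.
Year 4: $167,400 × 5/36 = $23,250. Book value $62,300.
Year 5: $167,400 × 4/36 = $18,600. Book value $43,700.
Year 6: $167,400 × 3/36 = $13,950. Book value $29,750.
Year 7: $167,400 × 2/36 = $9,300. Book value $20,450.
Year 8: $167,400 × 1/36 = $4,650. Book value $15,800.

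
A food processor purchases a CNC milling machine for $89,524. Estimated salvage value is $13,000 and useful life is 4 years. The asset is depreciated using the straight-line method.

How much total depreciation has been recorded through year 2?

Depreciable base = $89,524 − $13,000 = $76,524.
Annual expense = $76,524 / 4 = $19,131.
End of year 1: book value $70,393.
End of year 2: book value $51,262.
Accumulated through year 2 = $89,524 − $51,262 = $38,262.

$38,262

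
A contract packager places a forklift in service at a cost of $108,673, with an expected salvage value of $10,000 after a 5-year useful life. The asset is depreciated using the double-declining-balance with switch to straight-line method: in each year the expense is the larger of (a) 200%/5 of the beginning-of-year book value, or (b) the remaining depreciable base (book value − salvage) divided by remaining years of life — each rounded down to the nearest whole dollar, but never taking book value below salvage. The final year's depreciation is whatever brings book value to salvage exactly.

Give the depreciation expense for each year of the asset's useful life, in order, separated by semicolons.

Depreciable base = $108,673 − $10,000 = $98,673.
Year 1: DB = ⌊$108,673 × 200%/5⌋ = $43,469; SL = ⌊$98,673/5⌋ = $19,734 → take DB $43,469. Book value $65,204.
Year 2: DB = ⌊$65,204 × 200%/5⌋ = $26,081; SL = ⌊$55,204/4⌋ = $13,801 → take DB $26,081. Book value $39,123.
Year 3: DB = ⌊$39,123 × 200%/5⌋ = $15,649; SL = ⌊$29,123/3⌋ = $9,707 → take DB $15,649. Book value $23,474.
Year 4: DB = ⌊$23,474 × 200%/5⌋ = $9,389; SL = ⌊$13,474/2⌋ = $6,737 → take DB $9,389. Book value $14,085.
Year 5 (final): $14,085 − $10,000 = $4,085. Book value $10,000.

$43,469; $26,081; $15,649; $9,389; $4,085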